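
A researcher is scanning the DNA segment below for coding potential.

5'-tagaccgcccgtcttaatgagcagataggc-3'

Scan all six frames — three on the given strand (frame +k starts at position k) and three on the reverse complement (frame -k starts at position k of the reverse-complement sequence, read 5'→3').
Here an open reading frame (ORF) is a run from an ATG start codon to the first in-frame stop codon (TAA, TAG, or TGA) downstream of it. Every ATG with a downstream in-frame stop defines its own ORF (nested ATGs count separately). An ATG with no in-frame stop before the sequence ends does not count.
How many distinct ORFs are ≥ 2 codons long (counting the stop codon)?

Reverse complement (5'→3'): GCCTATCTGCTCATTAAGACGGGCGGTCTA
Frame +1: TAG ACC GCC CGT CTT AAT GAG CAG ATA GGC — no ATG→stop ORF.
Frame +2: AGA CCG CCC GTC TTA ATG AGC AGA TAG — ATG at 17, stop TAG at 26 → 12 nt.
Frame +3: GAC CGC CCG TCT TAA TGA GCA GAT AGG — no ATG→stop ORF.
Frame -1: GCC TAT CTG CTC ATT AAG ACG GGC GGT CTA — no ATG→stop ORF.
Frame -2: CCT ATC TGC TCA TTA AGA CGG GCG GTC — no ATG→stop ORF.
Frame -3: CTA TCT GCT CAT TAA GAC GGG CGG TCT — no ATG→stop ORF.
ORFs ≥ 2 codons: frame +2 17–28 (4 codons). Count = 1.

1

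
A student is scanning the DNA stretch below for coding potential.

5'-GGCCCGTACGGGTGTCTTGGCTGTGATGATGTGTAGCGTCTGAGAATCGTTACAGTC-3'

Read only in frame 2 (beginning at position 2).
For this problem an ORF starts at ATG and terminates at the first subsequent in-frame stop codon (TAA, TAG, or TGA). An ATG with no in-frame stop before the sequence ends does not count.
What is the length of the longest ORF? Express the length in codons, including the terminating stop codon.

Frame 2: GCC CGT ACG GGT GTC TTG GCT GTG ATG ATG TGT AGC GTC TGA GAA TCG TTA CAG — ATG at 26, stop TGA at 41 → 18 nt; ATG at 29, stop TGA at 41 → 15 nt.
Longest: frame 2, positions 26–43, 18 nt = 6 codons = 5 aa. → 6 codons.

6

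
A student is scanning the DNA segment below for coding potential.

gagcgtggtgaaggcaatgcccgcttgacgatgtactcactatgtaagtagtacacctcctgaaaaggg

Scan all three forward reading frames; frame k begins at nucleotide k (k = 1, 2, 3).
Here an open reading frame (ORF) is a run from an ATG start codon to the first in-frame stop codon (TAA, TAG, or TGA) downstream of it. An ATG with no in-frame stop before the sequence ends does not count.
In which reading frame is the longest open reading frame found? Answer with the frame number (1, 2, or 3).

Frame 1: GAG CGT GGT GAA GGC AAT GCC CGC TTG ACG ATG TAC TCA CTA TGT AAG TAG TAC ACC TCC TGA AAA GGG — ATG at 31, stop TAG at 49 → 21 nt.
Frame 2: AGC GTG GTG AAG GCA ATG CCC GCT TGA CGA TGT ACT CAC TAT GTA AGT AGT ACA CCT CCT GAA AAG — ATG at 17, stop TGA at 26 → 12 nt.
Frame 3: GCG TGG TGA AGG CAA TGC CCG CTT GAC GAT GTA CTC ACT ATG TAA GTA GTA CAC CTC CTG AAA AGG — ATG at 42, stop TAA at 45 → 6 nt.
Longest ORF is 21 nt in frame 1 (positions 31–51).

1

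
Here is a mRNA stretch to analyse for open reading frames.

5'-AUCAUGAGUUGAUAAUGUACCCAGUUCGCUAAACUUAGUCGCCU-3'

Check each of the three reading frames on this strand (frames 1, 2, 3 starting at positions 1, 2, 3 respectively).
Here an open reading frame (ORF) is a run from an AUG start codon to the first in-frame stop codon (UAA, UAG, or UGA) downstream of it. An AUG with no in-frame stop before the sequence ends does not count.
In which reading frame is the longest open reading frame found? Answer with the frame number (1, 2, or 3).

Frame 1: AUC AUG AGU UGA UAA UGU ACC CAG UUC GCU AAA CUU AGU CGC — AUG at 4, stop UGA at 10 → 9 nt.
Frame 2: UCA UGA GUU GAU AAU GUA CCC AGU UCG CUA AAC UUA GUC GCC — no AUG→stop ORF.
Frame 3: CAU GAG UUG AUA AUG UAC CCA GUU CGC UAA ACU UAG UCG CCU — AUG at 15, stop UAA at 30 → 18 nt.
Longest ORF is 18 nt in frame 3 (positions 15–32).

3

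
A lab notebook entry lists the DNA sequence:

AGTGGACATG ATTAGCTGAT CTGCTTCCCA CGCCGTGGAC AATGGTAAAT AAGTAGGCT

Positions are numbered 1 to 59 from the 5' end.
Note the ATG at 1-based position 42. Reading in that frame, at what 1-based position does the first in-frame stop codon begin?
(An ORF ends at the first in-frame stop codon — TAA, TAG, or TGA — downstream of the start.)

Codons from position 42: ATG (42–44), GTA (45–47), AAT (48–50), AAG (51–53), TAG (54–56).
TAG is a stop codon; it begins at position 54.

54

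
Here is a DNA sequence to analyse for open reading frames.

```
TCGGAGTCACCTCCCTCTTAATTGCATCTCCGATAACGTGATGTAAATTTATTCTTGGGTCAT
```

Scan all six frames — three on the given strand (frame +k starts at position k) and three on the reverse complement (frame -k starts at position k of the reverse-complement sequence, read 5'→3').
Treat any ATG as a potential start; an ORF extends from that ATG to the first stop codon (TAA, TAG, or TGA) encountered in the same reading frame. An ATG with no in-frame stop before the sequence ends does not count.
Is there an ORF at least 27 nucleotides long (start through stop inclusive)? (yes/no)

Reverse complement (5'→3'): ATGACCCAAGAATAAATTTACATCACGTTATCGGAGATGCAATTAAGAGGGAGGTGACTCCGA
Frame +1: TCG GAG TCA CCT CCC TCT TAA TTG CAT CTC CGA TAA CGT GAT GTA AAT TTA TTC TTG GGT CAT — no ATG→stop ORF.
Frame +2: CGG AGT CAC CTC CCT CTT AAT TGC ATC TCC GAT AAC GTG ATG TAA ATT TAT TCT TGG GTC — ATG at 41, stop TAA at 44 → 6 nt.
Frame +3: GGA GTC ACC TCC CTC TTA ATT GCA TCT CCG ATA ACG TGA TGT AAA TTT ATT CTT GGG TCA — no ATG→stop ORF.
Frame -1: ATG ACC CAA GAA TAA ATT TAC ATC ACG TTA TCG GAG ATG CAA TTA AGA GGG AGG TGA CTC CGA — ATG at 1, stop TAA at 13 → 15 nt; ATG at 37, stop TGA at 55 → 21 nt.
Frame -2: TGA CCC AAG AAT AAA TTT ACA TCA CGT TAT CGG AGA TGC AAT TAA GAG GGA GGT GAC TCC — no ATG→stop ORF.
Frame -3: GAC CCA AGA ATA AAT TTA CAT CAC GTT ATC GGA GAT GCA ATT AAG AGG GAG GTG ACT CCG — no ATG→stop ORF.
Largest ORF found is 21 nucleotides < 27, so no.

no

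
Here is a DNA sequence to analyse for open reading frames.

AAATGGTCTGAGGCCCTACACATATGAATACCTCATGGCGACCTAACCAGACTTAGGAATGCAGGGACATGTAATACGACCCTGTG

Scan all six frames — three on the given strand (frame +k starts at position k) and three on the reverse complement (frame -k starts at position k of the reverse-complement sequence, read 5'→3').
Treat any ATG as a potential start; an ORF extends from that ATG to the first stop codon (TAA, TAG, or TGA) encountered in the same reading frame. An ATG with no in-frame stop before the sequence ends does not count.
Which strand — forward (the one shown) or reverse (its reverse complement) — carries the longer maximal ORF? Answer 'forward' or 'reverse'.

forward

Reverse complement (5'→3'): CACAGGGTCGTATTACATGTCCCTGCATTCCTAAGTCTGGTTAGGTCGCCATGAGGTATTCATATGTGTAGGGCCTCAGACCATTT
Frame +1: AAA TGG TCT GAG GCC CTA CAC ATA TGA ATA CCT CAT GGC GAC CTA ACC AGA CTT AGG AAT GCA GGG ACA TGT AAT ACG ACC CTG — no ATG→stop ORF.
Frame +2: AAT GGT CTG AGG CCC TAC ACA TAT GAA TAC CTC ATG GCG ACC TAA CCA GAC TTA GGA ATG CAG GGA CAT GTA ATA CGA CCC TGT — ATG at 35, stop TAA at 44 → 12 nt.
Frame +3: ATG GTC TGA GGC CCT ACA CAT ATG AAT ACC TCA TGG CGA CCT AAC CAG ACT TAG GAA TGC AGG GAC ATG TAA TAC GAC CCT GTG — ATG at 3, stop TGA at 9 → 9 nt; ATG at 24, stop TAG at 54 → 33 nt; ATG at 69, stop TAA at 72 → 6 nt.
Frame -1: CAC AGG GTC GTA TTA CAT GTC CCT GCA TTC CTA AGT CTG GTT AGG TCG CCA TGA GGT ATT CAT ATG TGT AGG GCC TCA GAC CAT — no ATG→stop ORF.
Frame -2: ACA GGG TCG TAT TAC ATG TCC CTG CAT TCC TAA GTC TGG TTA GGT CGC CAT GAG GTA TTC ATA TGT GTA GGG CCT CAG ACC ATT — ATG at 17, stop TAA at 32 → 18 nt.
Frame -3: CAG GGT CGT ATT ACA TGT CCC TGC ATT CCT AAG TCT GGT TAG GTC GCC ATG AGG TAT TCA TAT GTG TAG GGC CTC AGA CCA TTT — ATG at 51, stop TAG at 69 → 21 nt.
Forward-strand max 33 nt; reverse-strand max 21 nt. The forward strand has the longer ORF.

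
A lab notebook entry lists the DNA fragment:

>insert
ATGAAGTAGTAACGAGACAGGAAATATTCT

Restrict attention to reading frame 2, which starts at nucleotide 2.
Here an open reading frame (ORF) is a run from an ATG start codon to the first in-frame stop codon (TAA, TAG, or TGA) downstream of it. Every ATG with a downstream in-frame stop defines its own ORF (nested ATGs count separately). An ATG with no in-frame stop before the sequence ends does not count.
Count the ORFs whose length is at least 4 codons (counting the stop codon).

Frame 2: TGA AGT AGT AAC GAG ACA GGA AAT ATT — no ATG→stop ORF.
No ORF reaches 4 codons. Count = 0.

0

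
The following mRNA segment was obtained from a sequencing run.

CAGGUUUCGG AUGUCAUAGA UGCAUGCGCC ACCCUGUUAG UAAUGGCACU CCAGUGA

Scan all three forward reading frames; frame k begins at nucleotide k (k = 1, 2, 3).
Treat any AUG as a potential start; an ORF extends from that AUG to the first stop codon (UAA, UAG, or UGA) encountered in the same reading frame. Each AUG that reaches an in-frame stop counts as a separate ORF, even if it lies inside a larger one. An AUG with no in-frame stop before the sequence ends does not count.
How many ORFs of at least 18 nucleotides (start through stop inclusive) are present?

Frame 1: CAG GUU UCG GAU GUC AUA GAU GCA UGC GCC ACC CUG UUA GUA AUG GCA CUC CAG UGA — AUG at 43, stop UGA at 55 → 15 nt.
Frame 2: AGG UUU CGG AUG UCA UAG AUG CAU GCG CCA CCC UGU UAG UAA UGG CAC UCC AGU — AUG at 11, stop UAG at 17 → 9 nt; AUG at 20, stop UAG at 38 → 21 nt.
Frame 3: GGU UUC GGA UGU CAU AGA UGC AUG CGC CAC CCU GUU AGU AAU GGC ACU CCA GUG — no AUG→stop ORF.
ORFs ≥ 18 nucleotides: frame 2 20–40 (21 nucleotides). Count = 1.

1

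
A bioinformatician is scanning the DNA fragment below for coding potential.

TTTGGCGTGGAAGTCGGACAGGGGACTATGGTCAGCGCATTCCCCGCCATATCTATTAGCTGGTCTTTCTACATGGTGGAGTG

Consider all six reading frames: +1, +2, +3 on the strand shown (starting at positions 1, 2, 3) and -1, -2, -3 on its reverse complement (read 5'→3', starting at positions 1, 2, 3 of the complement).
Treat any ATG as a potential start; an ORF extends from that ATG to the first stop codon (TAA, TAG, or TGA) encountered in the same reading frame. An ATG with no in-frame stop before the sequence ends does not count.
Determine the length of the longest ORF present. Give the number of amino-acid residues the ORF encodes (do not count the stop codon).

2

Reverse complement (5'→3'): CACTCCACCATGTAGAAAGACCAGCTAATAGATATGGCGGGGAATGCGCTGACCATAGTCCCCTGTCCGACTTCCACGCCAAA
Frame +1: TTT GGC GTG GAA GTC GGA CAG GGG ACT ATG GTC AGC GCA TTC CCC GCC ATA TCT ATT AGC TGG TCT TTC TAC ATG GTG GAG — no ATG→stop ORF.
Frame +2: TTG GCG TGG AAG TCG GAC AGG GGA CTA TGG TCA GCG CAT TCC CCG CCA TAT CTA TTA GCT GGT CTT TCT ACA TGG TGG AGT — no ATG→stop ORF.
Frame +3: TGG CGT GGA AGT CGG ACA GGG GAC TAT GGT CAG CGC ATT CCC CGC CAT ATC TAT TAG CTG GTC TTT CTA CAT GGT GGA GTG — no ATG→stop ORF.
Frame -1: CAC TCC ACC ATG TAG AAA GAC CAG CTA ATA GAT ATG GCG GGG AAT GCG CTG ACC ATA GTC CCC TGT CCG ACT TCC ACG CCA — ATG at 10, stop TAG at 13 → 6 nt.
Frame -2: ACT CCA CCA TGT AGA AAG ACC AGC TAA TAG ATA TGG CGG GGA ATG CGC TGA CCA TAG TCC CCT GTC CGA CTT CCA CGC CAA — ATG at 44, stop TGA at 50 → 9 nt.
Frame -3: CTC CAC CAT GTA GAA AGA CCA GCT AAT AGA TAT GGC GGG GAA TGC GCT GAC CAT AGT CCC CTG TCC GAC TTC CAC GCC AAA — no ATG→stop ORF.
Longest: frame -2, positions 44–52, 9 nt = 3 codons = 2 aa. → 2 amino acids.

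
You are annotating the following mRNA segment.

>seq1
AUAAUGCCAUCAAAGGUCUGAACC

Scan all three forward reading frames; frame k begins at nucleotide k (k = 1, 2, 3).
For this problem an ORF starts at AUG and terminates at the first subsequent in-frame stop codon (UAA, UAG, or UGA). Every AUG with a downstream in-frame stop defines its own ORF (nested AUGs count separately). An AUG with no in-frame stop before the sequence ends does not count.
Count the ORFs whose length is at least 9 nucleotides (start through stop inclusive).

Frame 1: AUA AUG CCA UCA AAG GUC UGA ACC — AUG at 4, stop UGA at 19 → 18 nt.
Frame 2: UAA UGC CAU CAA AGG UCU GAA — no AUG→stop ORF.
Frame 3: AAU GCC AUC AAA GGU CUG AAC — no AUG→stop ORF.
ORFs ≥ 9 nucleotides: frame 1 4–21 (18 nucleotides). Count = 1.

1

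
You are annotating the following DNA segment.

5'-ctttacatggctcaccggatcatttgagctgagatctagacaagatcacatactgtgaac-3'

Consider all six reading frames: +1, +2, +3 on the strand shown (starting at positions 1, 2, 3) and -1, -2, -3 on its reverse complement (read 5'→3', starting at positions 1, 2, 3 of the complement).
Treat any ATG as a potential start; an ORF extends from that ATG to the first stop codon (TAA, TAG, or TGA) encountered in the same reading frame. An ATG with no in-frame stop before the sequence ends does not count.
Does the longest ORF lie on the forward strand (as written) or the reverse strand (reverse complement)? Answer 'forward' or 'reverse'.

forward

Reverse complement (5'→3'): GTTCACAGTATGTGATCTTGTCTAGATCTCAGCTCAAATGATCCGGTGAGCCATGTAAAG
Frame +1: CTT TAC ATG GCT CAC CGG ATC ATT TGA GCT GAG ATC TAG ACA AGA TCA CAT ACT GTG AAC — ATG at 7, stop TGA at 25 → 21 nt.
Frame +2: TTT ACA TGG CTC ACC GGA TCA TTT GAG CTG AGA TCT AGA CAA GAT CAC ATA CTG TGA — no ATG→stop ORF.
Frame +3: TTA CAT GGC TCA CCG GAT CAT TTG AGC TGA GAT CTA GAC AAG ATC ACA TAC TGT GAA — no ATG→stop ORF.
Frame -1: GTT CAC AGT ATG TGA TCT TGT CTA GAT CTC AGC TCA AAT GAT CCG GTG AGC CAT GTA AAG — ATG at 10, stop TGA at 13 → 6 nt.
Frame -2: TTC ACA GTA TGT GAT CTT GTC TAG ATC TCA GCT CAA ATG ATC CGG TGA GCC ATG TAA — ATG at 38, stop TGA at 47 → 12 nt; ATG at 53, stop TAA at 56 → 6 nt.
Frame -3: TCA CAG TAT GTG ATC TTG TCT AGA TCT CAG CTC AAA TGA TCC GGT GAG CCA TGT AAA — no ATG→stop ORF.
Forward-strand max 21 nt; reverse-strand max 12 nt. The forward strand has the longer ORF.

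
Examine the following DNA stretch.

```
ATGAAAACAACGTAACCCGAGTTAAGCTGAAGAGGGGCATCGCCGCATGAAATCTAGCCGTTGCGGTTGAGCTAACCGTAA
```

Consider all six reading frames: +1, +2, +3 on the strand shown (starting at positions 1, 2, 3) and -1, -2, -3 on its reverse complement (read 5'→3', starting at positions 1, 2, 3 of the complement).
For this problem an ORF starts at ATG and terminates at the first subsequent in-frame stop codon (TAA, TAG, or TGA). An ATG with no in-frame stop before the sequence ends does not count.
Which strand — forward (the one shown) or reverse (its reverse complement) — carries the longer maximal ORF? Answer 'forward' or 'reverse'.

reverse

Reverse complement (5'→3'): TTACGGTTAGCTCAACCGCAACGGCTAGATTTCATGCGGCGATGCCCCTCTTCAGCTTAACTCGGGTTACGTTGTTTTCAT
Frame +1: ATG AAA ACA ACG TAA CCC GAG TTA AGC TGA AGA GGG GCA TCG CCG CAT GAA ATC TAG CCG TTG CGG TTG AGC TAA CCG TAA — ATG at 1, stop TAA at 13 → 15 nt.
Frame +2: TGA AAA CAA CGT AAC CCG AGT TAA GCT GAA GAG GGG CAT CGC CGC ATG AAA TCT AGC CGT TGC GGT TGA GCT AAC CGT — ATG at 47, stop TGA at 68 → 24 nt.
Frame +3: GAA AAC AAC GTA ACC CGA GTT AAG CTG AAG AGG GGC ATC GCC GCA TGA AAT CTA GCC GTT GCG GTT GAG CTA ACC GTA — no ATG→stop ORF.
Frame -1: TTA CGG TTA GCT CAA CCG CAA CGG CTA GAT TTC ATG CGG CGA TGC CCC TCT TCA GCT TAA CTC GGG TTA CGT TGT TTT CAT — ATG at 34, stop TAA at 58 → 27 nt.
Frame -2: TAC GGT TAG CTC AAC CGC AAC GGC TAG ATT TCA TGC GGC GAT GCC CCT CTT CAG CTT AAC TCG GGT TAC GTT GTT TTC — no ATG→stop ORF.
Frame -3: ACG GTT AGC TCA ACC GCA ACG GCT AGA TTT CAT GCG GCG ATG CCC CTC TTC AGC TTA ACT CGG GTT ACG TTG TTT TCA — no ATG→stop ORF.
Forward-strand max 24 nt; reverse-strand max 27 nt. The reverse strand has the longer ORF.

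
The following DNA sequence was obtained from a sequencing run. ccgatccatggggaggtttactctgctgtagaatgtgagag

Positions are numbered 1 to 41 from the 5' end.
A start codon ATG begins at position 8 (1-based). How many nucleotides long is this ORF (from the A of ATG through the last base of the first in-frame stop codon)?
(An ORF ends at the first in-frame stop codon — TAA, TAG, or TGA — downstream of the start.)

24

Codons from position 8: ATG (8–10), GGG (11–13), AGG (14–16), TTT (17–19), ACT (20–22), CTG (23–25), CTG (26–28), TAG (29–31).
TAG is the first in-frame stop; ORF spans 8–31, 24 nucleotides.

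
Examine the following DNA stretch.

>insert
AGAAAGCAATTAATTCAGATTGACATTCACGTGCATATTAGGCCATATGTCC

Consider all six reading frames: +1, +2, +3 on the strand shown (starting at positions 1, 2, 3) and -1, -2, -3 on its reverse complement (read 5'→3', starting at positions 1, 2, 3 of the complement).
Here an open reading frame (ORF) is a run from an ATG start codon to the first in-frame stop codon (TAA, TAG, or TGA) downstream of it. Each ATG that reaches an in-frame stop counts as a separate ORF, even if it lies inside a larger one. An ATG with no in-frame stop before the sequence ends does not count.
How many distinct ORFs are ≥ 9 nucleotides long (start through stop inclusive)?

3

Reverse complement (5'→3'): GGACATATGGCCTAATATGCACGTGAATGTCAATCTGAATTAATTGCTTTCT
Frame +1: AGA AAG CAA TTA ATT CAG ATT GAC ATT CAC GTG CAT ATT AGG CCA TAT GTC — no ATG→stop ORF.
Frame +2: GAA AGC AAT TAA TTC AGA TTG ACA TTC ACG TGC ATA TTA GGC CAT ATG TCC — no ATG→stop ORF.
Frame +3: AAA GCA ATT AAT TCA GAT TGA CAT TCA CGT GCA TAT TAG GCC ATA TGT — no ATG→stop ORF.
Frame -1: GGA CAT ATG GCC TAA TAT GCA CGT GAA TGT CAA TCT GAA TTA ATT GCT TTC — ATG at 7, stop TAA at 13 → 9 nt.
Frame -2: GAC ATA TGG CCT AAT ATG CAC GTG AAT GTC AAT CTG AAT TAA TTG CTT TCT — ATG at 17, stop TAA at 41 → 27 nt.
Frame -3: ACA TAT GGC CTA ATA TGC ACG TGA ATG TCA ATC TGA ATT AAT TGC TTT — ATG at 27, stop TGA at 36 → 12 nt.
ORFs ≥ 9 nucleotides: frame -1 7–15 (9 nucleotides), frame -2 17–43 (27 nucleotides), frame -3 27–38 (12 nucleotides). Count = 3.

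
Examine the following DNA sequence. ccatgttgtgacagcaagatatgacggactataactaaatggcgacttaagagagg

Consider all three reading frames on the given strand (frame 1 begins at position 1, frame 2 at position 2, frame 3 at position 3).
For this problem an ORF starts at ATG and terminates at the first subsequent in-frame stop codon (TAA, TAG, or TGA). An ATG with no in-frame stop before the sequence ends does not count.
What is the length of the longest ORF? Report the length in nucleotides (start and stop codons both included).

18

Frame 1: CCA TGT TGT GAC AGC AAG ATA TGA CGG ACT ATA ACT AAA TGG CGA CTT AAG AGA — no ATG→stop ORF.
Frame 2: CAT GTT GTG ACA GCA AGA TAT GAC GGA CTA TAA CTA AAT GGC GAC TTA AGA GAG — no ATG→stop ORF.
Frame 3: ATG TTG TGA CAG CAA GAT ATG ACG GAC TAT AAC TAA ATG GCG ACT TAA GAG AGG — ATG at 3, stop TGA at 9 → 9 nt; ATG at 21, stop TAA at 36 → 18 nt; ATG at 39, stop TAA at 48 → 12 nt.
Longest: frame 3, positions 21–38, 18 nt = 6 codons = 5 aa. → 18 nucleotides.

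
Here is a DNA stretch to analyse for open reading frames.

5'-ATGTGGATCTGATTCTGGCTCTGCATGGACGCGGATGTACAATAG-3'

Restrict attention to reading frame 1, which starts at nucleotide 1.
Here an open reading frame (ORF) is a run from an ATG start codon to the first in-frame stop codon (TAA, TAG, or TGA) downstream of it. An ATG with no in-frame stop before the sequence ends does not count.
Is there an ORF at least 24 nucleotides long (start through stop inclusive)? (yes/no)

no

Frame 1: ATG TGG ATC TGA TTC TGG CTC TGC ATG GAC GCG GAT GTA CAA TAG — ATG at 1, stop TGA at 10 → 12 nt; ATG at 25, stop TAG at 43 → 21 nt.
Largest ORF found is 21 nucleotides < 24, so no.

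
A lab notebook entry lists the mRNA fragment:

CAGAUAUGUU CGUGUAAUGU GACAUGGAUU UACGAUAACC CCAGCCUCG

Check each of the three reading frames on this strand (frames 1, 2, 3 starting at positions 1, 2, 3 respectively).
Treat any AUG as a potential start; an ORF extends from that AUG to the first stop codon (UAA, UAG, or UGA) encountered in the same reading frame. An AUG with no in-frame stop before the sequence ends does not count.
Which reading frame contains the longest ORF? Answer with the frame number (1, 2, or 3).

Frame 1: CAG AUA UGU UCG UGU AAU GUG ACA UGG AUU UAC GAU AAC CCC AGC CUC — no AUG→stop ORF.
Frame 2: AGA UAU GUU CGU GUA AUG UGA CAU GGA UUU ACG AUA ACC CCA GCC UCG — AUG at 17, stop UGA at 20 → 6 nt.
Frame 3: GAU AUG UUC GUG UAA UGU GAC AUG GAU UUA CGA UAA CCC CAG CCU — AUG at 6, stop UAA at 15 → 12 nt; AUG at 24, stop UAA at 36 → 15 nt.
Longest ORF is 15 nt in frame 3 (positions 24–38).

3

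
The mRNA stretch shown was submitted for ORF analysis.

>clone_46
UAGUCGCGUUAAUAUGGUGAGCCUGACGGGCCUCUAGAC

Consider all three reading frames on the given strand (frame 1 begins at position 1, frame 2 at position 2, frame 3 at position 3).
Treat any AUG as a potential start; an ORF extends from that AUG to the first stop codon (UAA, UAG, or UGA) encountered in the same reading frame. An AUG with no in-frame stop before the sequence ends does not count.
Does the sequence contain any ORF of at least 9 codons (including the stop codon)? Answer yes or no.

Frame 1: UAG UCG CGU UAA UAU GGU GAG CCU GAC GGG CCU CUA GAC — no AUG→stop ORF.
Frame 2: AGU CGC GUU AAU AUG GUG AGC CUG ACG GGC CUC UAG — AUG at 14, stop UAG at 35 → 24 nt.
Frame 3: GUC GCG UUA AUA UGG UGA GCC UGA CGG GCC UCU AGA — no AUG→stop ORF.
Largest ORF found is 8 codons < 9, so no.

no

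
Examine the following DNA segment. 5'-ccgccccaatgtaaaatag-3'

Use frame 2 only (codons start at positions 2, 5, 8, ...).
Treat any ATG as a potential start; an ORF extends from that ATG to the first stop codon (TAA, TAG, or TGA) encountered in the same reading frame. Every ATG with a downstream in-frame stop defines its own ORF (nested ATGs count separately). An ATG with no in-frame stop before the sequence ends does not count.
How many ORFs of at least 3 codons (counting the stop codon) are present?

0

Frame 2: CGC CCC AAT GTA AAA TAG — no ATG→stop ORF.
No ORF reaches 3 codons. Count = 0.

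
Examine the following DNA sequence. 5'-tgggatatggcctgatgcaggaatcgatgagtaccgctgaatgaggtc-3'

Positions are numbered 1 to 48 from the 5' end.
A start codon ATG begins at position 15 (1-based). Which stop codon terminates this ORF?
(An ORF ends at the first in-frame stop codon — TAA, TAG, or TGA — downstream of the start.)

TGA

Codons from position 15: ATG (15–17), CAG (18–20), GAA (21–23), TCG (24–26), ATG (27–29), AGT (30–32), ACC (33–35), GCT (36–38), GAA (39–41), TGA (42–44).
The first in-frame stop codon is TGA.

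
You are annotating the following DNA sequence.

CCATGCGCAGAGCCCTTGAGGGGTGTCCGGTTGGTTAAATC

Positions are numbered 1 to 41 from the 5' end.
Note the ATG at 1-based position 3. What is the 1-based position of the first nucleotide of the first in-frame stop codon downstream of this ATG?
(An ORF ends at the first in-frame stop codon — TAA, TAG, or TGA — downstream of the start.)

Codons from position 3: ATG (3–5), CGC (6–8), AGA (9–11), GCC (12–14), CTT (15–17), GAG (18–20), GGG (21–23), TGT (24–26), CCG (27–29), GTT (30–32), GGT (33–35), TAA (36–38).
TAA is a stop codon; it begins at position 36.

36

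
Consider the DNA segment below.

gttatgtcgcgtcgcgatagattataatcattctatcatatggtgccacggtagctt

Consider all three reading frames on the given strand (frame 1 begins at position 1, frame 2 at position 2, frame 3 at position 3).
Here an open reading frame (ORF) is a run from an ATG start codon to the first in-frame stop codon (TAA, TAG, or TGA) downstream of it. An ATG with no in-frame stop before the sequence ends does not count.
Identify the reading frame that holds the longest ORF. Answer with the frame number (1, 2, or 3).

1

Frame 1: GTT ATG TCG CGT CGC GAT AGA TTA TAA TCA TTC TAT CAT ATG GTG CCA CGG TAG CTT — ATG at 4, stop TAA at 25 → 24 nt; ATG at 40, stop TAG at 52 → 15 nt.
Frame 2: TTA TGT CGC GTC GCG ATA GAT TAT AAT CAT TCT ATC ATA TGG TGC CAC GGT AGC — no ATG→stop ORF.
Frame 3: TAT GTC GCG TCG CGA TAG ATT ATA ATC ATT CTA TCA TAT GGT GCC ACG GTA GCT — no ATG→stop ORF.
Longest ORF is 24 nt in frame 1 (positions 4–27).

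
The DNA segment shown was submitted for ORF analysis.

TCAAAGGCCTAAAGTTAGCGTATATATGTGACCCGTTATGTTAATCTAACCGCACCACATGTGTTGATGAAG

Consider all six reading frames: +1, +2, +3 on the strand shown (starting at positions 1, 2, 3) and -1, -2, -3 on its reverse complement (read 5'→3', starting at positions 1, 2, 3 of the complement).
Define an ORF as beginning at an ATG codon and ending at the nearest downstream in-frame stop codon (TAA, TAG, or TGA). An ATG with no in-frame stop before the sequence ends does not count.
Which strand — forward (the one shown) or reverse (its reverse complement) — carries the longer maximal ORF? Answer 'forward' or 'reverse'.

Reverse complement (5'→3'): CTTCATCAACACATGTGGTGCGGTTAGATTAACATAACGGGTCACATATATACGCTAACTTTAGGCCTTTGA
Frame +1: TCA AAG GCC TAA AGT TAG CGT ATA TAT GTG ACC CGT TAT GTT AAT CTA ACC GCA CCA CAT GTG TTG ATG AAG — no ATG→stop ORF.
Frame +2: CAA AGG CCT AAA GTT AGC GTA TAT ATG TGA CCC GTT ATG TTA ATC TAA CCG CAC CAC ATG TGT TGA TGA — ATG at 26, stop TGA at 29 → 6 nt; ATG at 38, stop TAA at 47 → 12 nt; ATG at 59, stop TGA at 65 → 9 nt.
Frame +3: AAA GGC CTA AAG TTA GCG TAT ATA TGT GAC CCG TTA TGT TAA TCT AAC CGC ACC ACA TGT GTT GAT GAA — no ATG→stop ORF.
Frame -1: CTT CAT CAA CAC ATG TGG TGC GGT TAG ATT AAC ATA ACG GGT CAC ATA TAT ACG CTA ACT TTA GGC CTT TGA — ATG at 13, stop TAG at 25 → 15 nt.
Frame -2: TTC ATC AAC ACA TGT GGT GCG GTT AGA TTA ACA TAA CGG GTC ACA TAT ATA CGC TAA CTT TAG GCC TTT — no ATG→stop ORF.
Frame -3: TCA TCA ACA CAT GTG GTG CGG TTA GAT TAA CAT AAC GGG TCA CAT ATA TAC GCT AAC TTT AGG CCT TTG — no ATG→stop ORF.
Forward-strand max 12 nt; reverse-strand max 15 nt. The reverse strand has the longer ORF.

reverse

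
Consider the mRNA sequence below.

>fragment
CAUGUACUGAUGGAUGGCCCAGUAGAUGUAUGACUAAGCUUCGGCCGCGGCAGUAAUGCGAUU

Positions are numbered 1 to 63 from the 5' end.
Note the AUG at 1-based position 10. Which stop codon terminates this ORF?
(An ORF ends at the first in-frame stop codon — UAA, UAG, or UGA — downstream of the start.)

Codons from position 10: AUG (10–12), GAU (13–15), GGC (16–18), CCA (19–21), GUA (22–24), GAU (25–27), GUA (28–30), UGA (31–33).
The first in-frame stop codon is UGA.

UGA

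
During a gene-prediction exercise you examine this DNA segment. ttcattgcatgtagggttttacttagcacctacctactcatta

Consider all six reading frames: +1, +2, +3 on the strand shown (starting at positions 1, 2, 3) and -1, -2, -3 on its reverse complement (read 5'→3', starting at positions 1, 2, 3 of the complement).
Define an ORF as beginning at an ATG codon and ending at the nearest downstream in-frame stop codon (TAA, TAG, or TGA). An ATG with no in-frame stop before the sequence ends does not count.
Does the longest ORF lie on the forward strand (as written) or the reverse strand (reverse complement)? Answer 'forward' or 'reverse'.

reverse

Reverse complement (5'→3'): TAATGAGTAGGTAGGTGCTAAGTAAAACCCTACATGCAATGAA
Frame +1: TTC ATT GCA TGT AGG GTT TTA CTT AGC ACC TAC CTA CTC ATT — no ATG→stop ORF.
Frame +2: TCA TTG CAT GTA GGG TTT TAC TTA GCA CCT ACC TAC TCA TTA — no ATG→stop ORF.
Frame +3: CAT TGC ATG TAG GGT TTT ACT TAG CAC CTA CCT ACT CAT — ATG at 9, stop TAG at 12 → 6 nt.
Frame -1: TAA TGA GTA GGT AGG TGC TAA GTA AAA CCC TAC ATG CAA TGA — ATG at 34, stop TGA at 40 → 9 nt.
Frame -2: AAT GAG TAG GTA GGT GCT AAG TAA AAC CCT ACA TGC AAT GAA — no ATG→stop ORF.
Frame -3: ATG AGT AGG TAG GTG CTA AGT AAA ACC CTA CAT GCA ATG — ATG at 3, stop TAG at 12 → 12 nt.
Forward-strand max 6 nt; reverse-strand max 12 nt. The reverse strand has the longer ORF.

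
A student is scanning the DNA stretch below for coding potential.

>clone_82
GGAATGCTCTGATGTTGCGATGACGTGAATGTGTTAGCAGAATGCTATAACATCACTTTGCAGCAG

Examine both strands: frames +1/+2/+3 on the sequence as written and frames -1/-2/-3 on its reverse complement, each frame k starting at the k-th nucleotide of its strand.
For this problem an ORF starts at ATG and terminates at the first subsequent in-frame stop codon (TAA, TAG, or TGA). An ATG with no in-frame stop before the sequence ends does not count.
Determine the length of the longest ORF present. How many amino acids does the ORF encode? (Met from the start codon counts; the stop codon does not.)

3

Reverse complement (5'→3'): CTGCTGCAAAGTGATGTTATAGCATTCTGCTAACACATTCACGTCATCGCAACATCAGAGCATTCC
Frame +1: GGA ATG CTC TGA TGT TGC GAT GAC GTG AAT GTG TTA GCA GAA TGC TAT AAC ATC ACT TTG CAG CAG — ATG at 4, stop TGA at 10 → 9 nt.
Frame +2: GAA TGC TCT GAT GTT GCG ATG ACG TGA ATG TGT TAG CAG AAT GCT ATA ACA TCA CTT TGC AGC — ATG at 20, stop TGA at 26 → 9 nt; ATG at 29, stop TAG at 35 → 9 nt.
Frame +3: AAT GCT CTG ATG TTG CGA TGA CGT GAA TGT GTT AGC AGA ATG CTA TAA CAT CAC TTT GCA GCA — ATG at 12, stop TGA at 21 → 12 nt; ATG at 42, stop TAA at 48 → 9 nt.
Frame -1: CTG CTG CAA AGT GAT GTT ATA GCA TTC TGC TAA CAC ATT CAC GTC ATC GCA ACA TCA GAG CAT TCC — no ATG→stop ORF.
Frame -2: TGC TGC AAA GTG ATG TTA TAG CAT TCT GCT AAC ACA TTC ACG TCA TCG CAA CAT CAG AGC ATT — ATG at 14, stop TAG at 20 → 9 nt.
Frame -3: GCT GCA AAG TGA TGT TAT AGC ATT CTG CTA ACA CAT TCA CGT CAT CGC AAC ATC AGA GCA TTC — no ATG→stop ORF.
Longest: frame +3, positions 12–23, 12 nt = 4 codons = 3 aa. → 3 amino acids.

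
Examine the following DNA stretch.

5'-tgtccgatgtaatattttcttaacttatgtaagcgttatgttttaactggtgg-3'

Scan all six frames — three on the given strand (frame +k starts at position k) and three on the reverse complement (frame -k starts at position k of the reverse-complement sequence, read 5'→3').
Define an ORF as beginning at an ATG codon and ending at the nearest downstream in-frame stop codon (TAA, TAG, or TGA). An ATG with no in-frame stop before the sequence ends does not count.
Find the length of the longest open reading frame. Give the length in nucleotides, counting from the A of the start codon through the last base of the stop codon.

Reverse complement (5'→3'): CCACCAGTTAAAACATAACGCTTACATAAGTTAAGAAAATATTACATCGGACA
Frame +1: TGT CCG ATG TAA TAT TTT CTT AAC TTA TGT AAG CGT TAT GTT TTA ACT GGT — ATG at 7, stop TAA at 10 → 6 nt.
Frame +2: GTC CGA TGT AAT ATT TTC TTA ACT TAT GTA AGC GTT ATG TTT TAA CTG GTG — ATG at 38, stop TAA at 44 → 9 nt.
Frame +3: TCC GAT GTA ATA TTT TCT TAA CTT ATG TAA GCG TTA TGT TTT AAC TGG TGG — ATG at 27, stop TAA at 30 → 6 nt.
Frame -1: CCA CCA GTT AAA ACA TAA CGC TTA CAT AAG TTA AGA AAA TAT TAC ATC GGA — no ATG→stop ORF.
Frame -2: CAC CAG TTA AAA CAT AAC GCT TAC ATA AGT TAA GAA AAT ATT ACA TCG GAC — no ATG→stop ORF.
Frame -3: ACC AGT TAA AAC ATA ACG CTT ACA TAA GTT AAG AAA ATA TTA CAT CGG ACA — no ATG→stop ORF.
Longest: frame +2, positions 38–46, 9 nt = 3 codons = 2 aa. → 9 nucleotides.

9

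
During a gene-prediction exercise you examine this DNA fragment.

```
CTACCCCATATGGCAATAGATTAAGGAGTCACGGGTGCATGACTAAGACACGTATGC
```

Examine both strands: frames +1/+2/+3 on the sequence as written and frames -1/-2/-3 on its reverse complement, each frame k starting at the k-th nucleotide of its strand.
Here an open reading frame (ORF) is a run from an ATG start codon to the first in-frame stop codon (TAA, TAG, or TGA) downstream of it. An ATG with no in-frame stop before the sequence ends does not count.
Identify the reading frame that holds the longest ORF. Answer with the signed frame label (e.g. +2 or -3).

Reverse complement (5'→3'): GCATACGTGTCTTAGTCATGCACCCGTGACTCCTTAATCTATTGCCATATGGGGTAG
Frame +1: CTA CCC CAT ATG GCA ATA GAT TAA GGA GTC ACG GGT GCA TGA CTA AGA CAC GTA TGC — ATG at 10, stop TAA at 22 → 15 nt.
Frame +2: TAC CCC ATA TGG CAA TAG ATT AAG GAG TCA CGG GTG CAT GAC TAA GAC ACG TAT — no ATG→stop ORF.
Frame +3: ACC CCA TAT GGC AAT AGA TTA AGG AGT CAC GGG TGC ATG ACT AAG ACA CGT ATG — no ATG→stop ORF.
Frame -1: GCA TAC GTG TCT TAG TCA TGC ACC CGT GAC TCC TTA ATC TAT TGC CAT ATG GGG TAG — ATG at 49, stop TAG at 55 → 9 nt.
Frame -2: CAT ACG TGT CTT AGT CAT GCA CCC GTG ACT CCT TAA TCT ATT GCC ATA TGG GGT — no ATG→stop ORF.
Frame -3: ATA CGT GTC TTA GTC ATG CAC CCG TGA CTC CTT AAT CTA TTG CCA TAT GGG GTA — ATG at 18, stop TGA at 27 → 12 nt.
Longest ORF is 15 nt in frame +1 (positions 10–24).

+1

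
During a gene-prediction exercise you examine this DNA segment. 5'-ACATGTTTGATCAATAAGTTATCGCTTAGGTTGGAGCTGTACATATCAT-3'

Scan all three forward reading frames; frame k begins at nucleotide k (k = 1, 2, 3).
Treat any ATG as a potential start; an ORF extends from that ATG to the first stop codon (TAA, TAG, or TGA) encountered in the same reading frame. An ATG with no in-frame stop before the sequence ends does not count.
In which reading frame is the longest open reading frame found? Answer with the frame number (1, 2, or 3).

3

Frame 1: ACA TGT TTG ATC AAT AAG TTA TCG CTT AGG TTG GAG CTG TAC ATA TCA — no ATG→stop ORF.
Frame 2: CAT GTT TGA TCA ATA AGT TAT CGC TTA GGT TGG AGC TGT ACA TAT CAT — no ATG→stop ORF.
Frame 3: ATG TTT GAT CAA TAA GTT ATC GCT TAG GTT GGA GCT GTA CAT ATC — ATG at 3, stop TAA at 15 → 15 nt.
Longest ORF is 15 nt in frame 3 (positions 3–17).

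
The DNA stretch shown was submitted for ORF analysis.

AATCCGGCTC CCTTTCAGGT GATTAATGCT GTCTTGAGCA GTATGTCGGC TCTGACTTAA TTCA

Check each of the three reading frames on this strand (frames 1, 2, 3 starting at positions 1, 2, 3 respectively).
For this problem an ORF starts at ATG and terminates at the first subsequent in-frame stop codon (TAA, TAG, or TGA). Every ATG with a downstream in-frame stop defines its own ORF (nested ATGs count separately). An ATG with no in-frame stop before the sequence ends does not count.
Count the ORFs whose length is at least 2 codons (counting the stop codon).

Frame 1: AAT CCG GCT CCC TTT CAG GTG ATT AAT GCT GTC TTG AGC AGT ATG TCG GCT CTG ACT TAA TTC — ATG at 43, stop TAA at 58 → 18 nt.
Frame 2: ATC CGG CTC CCT TTC AGG TGA TTA ATG CTG TCT TGA GCA GTA TGT CGG CTC TGA CTT AAT TCA — ATG at 26, stop TGA at 35 → 12 nt.
Frame 3: TCC GGC TCC CTT TCA GGT GAT TAA TGC TGT CTT GAG CAG TAT GTC GGC TCT GAC TTA ATT — no ATG→stop ORF.
ORFs ≥ 2 codons: frame 1 43–60 (6 codons), frame 2 26–37 (4 codons). Count = 2.

2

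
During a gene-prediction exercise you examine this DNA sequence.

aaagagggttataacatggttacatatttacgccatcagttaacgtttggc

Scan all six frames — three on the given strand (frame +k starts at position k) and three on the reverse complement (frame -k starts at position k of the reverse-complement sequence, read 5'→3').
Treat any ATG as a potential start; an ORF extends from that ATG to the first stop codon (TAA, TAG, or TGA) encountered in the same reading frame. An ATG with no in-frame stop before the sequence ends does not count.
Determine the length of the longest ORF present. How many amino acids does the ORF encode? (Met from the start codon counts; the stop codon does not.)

2

Reverse complement (5'→3'): GCCAAACGTTAACTGATGGCGTAAATATGTAACCATGTTATAACCCTCTTT
Frame +1: AAA GAG GGT TAT AAC ATG GTT ACA TAT TTA CGC CAT CAG TTA ACG TTT GGC — no ATG→stop ORF.
Frame +2: AAG AGG GTT ATA ACA TGG TTA CAT ATT TAC GCC ATC AGT TAA CGT TTG — no ATG→stop ORF.
Frame +3: AGA GGG TTA TAA CAT GGT TAC ATA TTT ACG CCA TCA GTT AAC GTT TGG — no ATG→stop ORF.
Frame -1: GCC AAA CGT TAA CTG ATG GCG TAA ATA TGT AAC CAT GTT ATA ACC CTC TTT — ATG at 16, stop TAA at 22 → 9 nt.
Frame -2: CCA AAC GTT AAC TGA TGG CGT AAA TAT GTA ACC ATG TTA TAA CCC TCT — ATG at 35, stop TAA at 41 → 9 nt.
Frame -3: CAA ACG TTA ACT GAT GGC GTA AAT ATG TAA CCA TGT TAT AAC CCT CTT — ATG at 27, stop TAA at 30 → 6 nt.
Longest: frame -1, positions 16–24, 9 nt = 3 codons = 2 aa. → 2 amino acids.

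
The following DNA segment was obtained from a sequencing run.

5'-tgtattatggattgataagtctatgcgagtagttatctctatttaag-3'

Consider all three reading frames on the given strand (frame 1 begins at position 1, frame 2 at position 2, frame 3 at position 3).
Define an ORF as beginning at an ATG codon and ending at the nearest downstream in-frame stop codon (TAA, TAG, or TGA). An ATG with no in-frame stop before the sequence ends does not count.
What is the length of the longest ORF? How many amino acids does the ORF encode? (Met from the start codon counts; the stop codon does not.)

Frame 1: TGT ATT ATG GAT TGA TAA GTC TAT GCG AGT AGT TAT CTC TAT TTA — ATG at 7, stop TGA at 13 → 9 nt.
Frame 2: GTA TTA TGG ATT GAT AAG TCT ATG CGA GTA GTT ATC TCT ATT TAA — ATG at 23, stop TAA at 44 → 24 nt.
Frame 3: TAT TAT GGA TTG ATA AGT CTA TGC GAG TAG TTA TCT CTA TTT AAG — no ATG→stop ORF.
Longest: frame 2, positions 23–46, 24 nt = 8 codons = 7 aa. → 7 amino acids.

7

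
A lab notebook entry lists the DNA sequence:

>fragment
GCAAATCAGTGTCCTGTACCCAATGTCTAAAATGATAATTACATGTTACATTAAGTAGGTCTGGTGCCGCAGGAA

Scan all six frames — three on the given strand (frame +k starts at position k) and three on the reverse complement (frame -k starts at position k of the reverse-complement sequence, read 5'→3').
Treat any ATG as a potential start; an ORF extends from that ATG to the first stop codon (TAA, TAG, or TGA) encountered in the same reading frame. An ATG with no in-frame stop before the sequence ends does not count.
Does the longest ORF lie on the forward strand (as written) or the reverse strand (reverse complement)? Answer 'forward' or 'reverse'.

forward

Reverse complement (5'→3'): TTCCTGCGGCACCAGACCTACTTAATGTAACATGTAATTATCATTTTAGACATTGGGTACAGGACACTGATTTGC
Frame +1: GCA AAT CAG TGT CCT GTA CCC AAT GTC TAA AAT GAT AAT TAC ATG TTA CAT TAA GTA GGT CTG GTG CCG CAG GAA — ATG at 43, stop TAA at 52 → 12 nt.
Frame +2: CAA ATC AGT GTC CTG TAC CCA ATG TCT AAA ATG ATA ATT ACA TGT TAC ATT AAG TAG GTC TGG TGC CGC AGG — ATG at 23, stop TAG at 56 → 36 nt; ATG at 32, stop TAG at 56 → 27 nt.
Frame +3: AAA TCA GTG TCC TGT ACC CAA TGT CTA AAA TGA TAA TTA CAT GTT ACA TTA AGT AGG TCT GGT GCC GCA GGA — no ATG→stop ORF.
Frame -1: TTC CTG CGG CAC CAG ACC TAC TTA ATG TAA CAT GTA ATT ATC ATT TTA GAC ATT GGG TAC AGG ACA CTG ATT TGC — ATG at 25, stop TAA at 28 → 6 nt.
Frame -2: TCC TGC GGC ACC AGA CCT ACT TAA TGT AAC ATG TAA TTA TCA TTT TAG ACA TTG GGT ACA GGA CAC TGA TTT — ATG at 32, stop TAA at 35 → 6 nt.
Frame -3: CCT GCG GCA CCA GAC CTA CTT AAT GTA ACA TGT AAT TAT CAT TTT AGA CAT TGG GTA CAG GAC ACT GAT TTG — no ATG→stop ORF.
Forward-strand max 36 nt; reverse-strand max 6 nt. The forward strand has the longer ORF.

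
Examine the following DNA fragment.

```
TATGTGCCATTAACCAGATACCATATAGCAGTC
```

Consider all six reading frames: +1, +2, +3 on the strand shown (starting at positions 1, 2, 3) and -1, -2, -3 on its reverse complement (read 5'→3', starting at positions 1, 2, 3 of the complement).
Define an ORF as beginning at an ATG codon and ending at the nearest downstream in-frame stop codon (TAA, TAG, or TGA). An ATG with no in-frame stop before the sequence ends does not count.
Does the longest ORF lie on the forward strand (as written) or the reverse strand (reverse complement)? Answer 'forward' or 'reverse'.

reverse

Reverse complement (5'→3'): GACTGCTATATGGTATCTGGTTAATGGCACATA
Frame +1: TAT GTG CCA TTA ACC AGA TAC CAT ATA GCA GTC — no ATG→stop ORF.
Frame +2: ATG TGC CAT TAA CCA GAT ACC ATA TAG CAG — ATG at 2, stop TAA at 11 → 12 nt.
Frame +3: TGT GCC ATT AAC CAG ATA CCA TAT AGC AGT — no ATG→stop ORF.
Frame -1: GAC TGC TAT ATG GTA TCT GGT TAA TGG CAC ATA — ATG at 10, stop TAA at 22 → 15 nt.
Frame -2: ACT GCT ATA TGG TAT CTG GTT AAT GGC ACA — no ATG→stop ORF.
Frame -3: CTG CTA TAT GGT ATC TGG TTA ATG GCA CAT — no ATG→stop ORF.
Forward-strand max 12 nt; reverse-strand max 15 nt. The reverse strand has the longer ORF.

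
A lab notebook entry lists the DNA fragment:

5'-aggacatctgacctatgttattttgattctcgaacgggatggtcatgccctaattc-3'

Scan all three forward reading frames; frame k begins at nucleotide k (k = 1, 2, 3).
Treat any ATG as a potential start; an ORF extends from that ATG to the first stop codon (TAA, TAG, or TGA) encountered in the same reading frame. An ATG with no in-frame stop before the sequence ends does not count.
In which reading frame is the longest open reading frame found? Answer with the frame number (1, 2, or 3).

3

Frame 1: AGG ACA TCT GAC CTA TGT TAT TTT GAT TCT CGA ACG GGA TGG TCA TGC CCT AAT — no ATG→stop ORF.
Frame 2: GGA CAT CTG ACC TAT GTT ATT TTG ATT CTC GAA CGG GAT GGT CAT GCC CTA ATT — no ATG→stop ORF.
Frame 3: GAC ATC TGA CCT ATG TTA TTT TGA TTC TCG AAC GGG ATG GTC ATG CCC TAA TTC — ATG at 15, stop TGA at 24 → 12 nt; ATG at 39, stop TAA at 51 → 15 nt; ATG at 45, stop TAA at 51 → 9 nt.
Longest ORF is 15 nt in frame 3 (positions 39–53).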